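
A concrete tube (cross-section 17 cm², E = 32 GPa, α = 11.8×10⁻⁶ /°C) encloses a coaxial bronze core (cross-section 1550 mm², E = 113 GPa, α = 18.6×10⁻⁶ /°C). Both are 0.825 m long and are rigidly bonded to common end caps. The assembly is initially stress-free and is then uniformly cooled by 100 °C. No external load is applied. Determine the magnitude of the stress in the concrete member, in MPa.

σ ≈ 16.6 MPa (compressive)

Both members must finish at the same length. With the larger α, the bronze tends to over-contract; the plates restrain it, putting the bronze in tension and the concrete in compression. With no external load the two internal forces are equal and opposite, magnitude P.
Compatibility of the two members (thermal + elastic change equal): (α₁ − α₂)ΔT = P·[1/(A₁E₁) + 1/(A₂E₂)].
|α₁ − α₂|·ΔT = 6.8×10⁻⁶ × 100 = 0.00068.
1/(A₁E₁) + 1/(A₂E₂) = 1/(1700×32×10³) + 1/(1550×113×10³) = 2.409×10⁻⁸ N⁻¹.
P = 0.00068 / 2.409×10⁻⁸ = 28230 N = 28.23 kN.
σ_{concrete} = P/A₁ = 28230/1700 = 16.6 MPa, compressive.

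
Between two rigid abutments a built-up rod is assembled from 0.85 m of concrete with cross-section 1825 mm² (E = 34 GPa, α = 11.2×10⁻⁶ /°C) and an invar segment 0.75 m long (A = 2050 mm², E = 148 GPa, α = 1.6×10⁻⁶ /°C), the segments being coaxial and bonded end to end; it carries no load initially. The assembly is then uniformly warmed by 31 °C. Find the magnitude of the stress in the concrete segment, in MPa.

σ ≈ 11.3 MPa (compressive)

Free thermal expansion of the whole bar: Σ αᵢΔT Lᵢ = 11.2×10⁻⁶×31×850 + 1.6×10⁻⁶×31×750 = 0.3323 mm.
The walls prevent any net length change, so an axial force P (same in every segment) develops. Compatibility: P · Σ Lᵢ/(AᵢEᵢ) = δ_free.
Σ Lᵢ/(AᵢEᵢ) = 850/(1825×34×10³) + 750/(2050×148×10³) = 1.617×10⁻⁵ mm/N.
P = 0.3323 / 1.617×10⁻⁵ = 20550 N = 20.55 kN, compressive.
σ_{concrete} = P / A = 20550 / 1825 = 11.26 MPa.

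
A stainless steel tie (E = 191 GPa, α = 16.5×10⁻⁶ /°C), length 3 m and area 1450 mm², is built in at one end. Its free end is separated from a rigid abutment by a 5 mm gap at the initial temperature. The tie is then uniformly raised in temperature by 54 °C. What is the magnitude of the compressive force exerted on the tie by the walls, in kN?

Unrestrained expansion: δ_free = αΔT L = 16.5×10⁻⁶ × 54 × 3000 = 2.673 mm.
This is smaller than the 5 mm clearance, so the tie expands freely without reaching the stop — the stress is zero.

P ≈ 0 kN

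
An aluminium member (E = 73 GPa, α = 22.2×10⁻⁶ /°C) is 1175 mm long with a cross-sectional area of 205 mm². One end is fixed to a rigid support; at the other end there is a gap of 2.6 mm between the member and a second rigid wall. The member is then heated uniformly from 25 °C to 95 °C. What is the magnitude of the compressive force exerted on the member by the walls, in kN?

P ≈ 0 kN

Unrestrained expansion: δ_free = αΔT L = 22.2×10⁻⁶ × 70 × 1175 = 1.826 mm.
Since δ_free = 1.83 mm is less than the 2.6 mm gap, the member never touches the wall. No axial force develops.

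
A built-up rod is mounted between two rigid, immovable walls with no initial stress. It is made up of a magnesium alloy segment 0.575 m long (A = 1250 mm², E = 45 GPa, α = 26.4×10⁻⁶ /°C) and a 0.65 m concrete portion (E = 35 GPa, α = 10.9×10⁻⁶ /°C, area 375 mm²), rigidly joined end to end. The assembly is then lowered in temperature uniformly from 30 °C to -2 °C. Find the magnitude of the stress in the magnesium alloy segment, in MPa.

σ ≈ 9.54 MPa (tensile)

With the walls removed the bar would change length by δ_free = Σ αᵢΔT Lᵢ = 26.4×10⁻⁶×32×575 + 10.9×10⁻⁶×32×650 = 0.7125 mm.
The rigid supports impose zero overall length change; the single axial force P common to all segments must satisfy P Σ Lᵢ/(AᵢEᵢ) = δ_free.
The series flexibility is Σ Lᵢ/(AᵢEᵢ) = 575/(1250×45×10³) + 650/(375×35×10³) = 5.975×10⁻⁵ mm/N.
P = 0.7125 / 5.975×10⁻⁵ = 11930 N = 11.93 kN, tensile.
σ_{magnesium alloy} = P / A = 11930 / 1250 = 9.54 MPa.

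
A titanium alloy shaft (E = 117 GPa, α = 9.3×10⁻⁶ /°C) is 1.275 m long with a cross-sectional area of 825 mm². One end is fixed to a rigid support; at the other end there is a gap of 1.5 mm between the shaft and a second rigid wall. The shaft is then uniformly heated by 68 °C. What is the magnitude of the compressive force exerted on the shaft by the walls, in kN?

P ≈ 0 kN

If the wall were absent the shaft would grow by αΔT L = 9.3×10⁻⁶ × 68 × 1275 = 0.8063 mm.
Since δ_free = 0.806 mm is less than the 1.5 mm gap, the shaft never touches the wall. No axial force develops.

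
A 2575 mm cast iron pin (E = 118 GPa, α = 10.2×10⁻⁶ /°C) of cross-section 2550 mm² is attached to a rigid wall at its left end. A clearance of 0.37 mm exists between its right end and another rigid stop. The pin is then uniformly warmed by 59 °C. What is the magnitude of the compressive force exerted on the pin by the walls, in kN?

Free thermal elongation = αΔT L = 10.2×10⁻⁶ × 59 × 2575 = 1.55 mm.
The gap closes (δ_free > 0.37 mm) and the wall then resists a further 1.55 − 0.37 = 1.18 mm of expansion.
So σ = E(δ_free − g)/L = 118×10³ × 1.18/2575 = 54.06 MPa.
P = σA = 54.06 × 2550 = 137.8 kN.

P ≈ 138 kN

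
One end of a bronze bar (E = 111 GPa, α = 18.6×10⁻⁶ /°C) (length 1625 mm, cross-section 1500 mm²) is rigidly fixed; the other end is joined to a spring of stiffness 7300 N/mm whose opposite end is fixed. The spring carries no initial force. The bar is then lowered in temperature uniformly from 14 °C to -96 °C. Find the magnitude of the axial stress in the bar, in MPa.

If the spring were absent the bar would shorten by αΔT L = 18.6×10⁻⁶ × 110 × 1625 = 3.325 mm.
Let P be the tensile force in the spring. The bar extends elastically by PL/(AE) and the spring stretches by P/k; together these equal δ_free.
P [ L/(AE) + 1/k ] = δ_free → P [ 1625/(1500×111×10³) + 1/(7300) ] = 3.325.
P = 3.325 / 0.0001467 = 22660 N.
σ = P/A = 22660/1500 = 15.1 MPa.

σ ≈ 15.1 MPa (tensile)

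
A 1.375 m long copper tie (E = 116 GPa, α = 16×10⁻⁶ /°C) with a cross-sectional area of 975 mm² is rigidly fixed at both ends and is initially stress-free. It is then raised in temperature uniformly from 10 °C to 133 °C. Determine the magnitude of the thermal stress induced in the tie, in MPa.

The supports are rigid, so the total axial strain is zero. The restrained thermal strain is ε = αΔT = 16×10⁻⁶ × 123 = 1968×10⁻⁶.
The stress required to suppress this strain is σ = Eε = 116×10³ × 1968×10⁻⁶ = 228.3 MPa, compressive since the tie is trying to expand.

σ ≈ 228 MPa (compressive)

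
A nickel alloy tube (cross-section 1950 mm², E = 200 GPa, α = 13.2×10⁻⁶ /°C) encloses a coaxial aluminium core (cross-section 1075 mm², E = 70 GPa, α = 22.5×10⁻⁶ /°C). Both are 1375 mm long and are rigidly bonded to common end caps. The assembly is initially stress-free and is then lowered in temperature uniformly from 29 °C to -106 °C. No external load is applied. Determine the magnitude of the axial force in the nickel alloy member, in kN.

P ≈ 79.2 kN (compressive in the nickel alloy)

The aluminium has the larger α, so on cooling it would change length more than the nickel alloy if both were free. The rigid plates force a common final length, so the aluminium is put into tension and the nickel alloy into compression, with equal and opposite forces P (no external load).
Compatibility of the two members (thermal + elastic change equal): (α₁ − α₂)ΔT = P·[1/(A₁E₁) + 1/(A₂E₂)].
|α₁ − α₂|·ΔT = 9.3×10⁻⁶ × 135 = 0.001256.
1/(A₁E₁) + 1/(A₂E₂) = 1/(1950×200×10³) + 1/(1075×70×10³) = 1.585×10⁻⁸ N⁻¹.
P = 0.001256 / 1.585×10⁻⁸ = 79200 N = 79.2 kN.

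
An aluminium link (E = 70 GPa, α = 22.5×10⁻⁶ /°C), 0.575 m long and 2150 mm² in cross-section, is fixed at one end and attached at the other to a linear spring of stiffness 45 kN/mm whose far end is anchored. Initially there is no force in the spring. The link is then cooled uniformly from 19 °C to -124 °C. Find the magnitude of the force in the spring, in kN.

P ≈ 71 kN

Free thermal contraction: δ_free = αΔT L = 22.5×10⁻⁶ × 143 × 575 = 1.85 mm.
With a force P in the spring, the elastic change of the link is PL/(AE) and that of the spring is P/k; compatibility requires their sum to equal δ_free.
P [ L/(AE) + 1/k ] = δ_free → P [ 575/(2150×70×10³) + 1/(45×10³) ] = 1.85.
P = 1.85 / 2.604×10⁻⁵ = 71040 N.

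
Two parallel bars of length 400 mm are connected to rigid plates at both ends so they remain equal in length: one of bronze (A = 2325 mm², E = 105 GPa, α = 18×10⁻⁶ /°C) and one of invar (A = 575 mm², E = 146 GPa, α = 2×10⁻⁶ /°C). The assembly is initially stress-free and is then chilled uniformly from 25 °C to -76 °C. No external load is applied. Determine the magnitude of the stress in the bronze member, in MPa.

The bronze has the larger α, so on cooling it would change length more than the invar if both were free. The rigid plates force a common final length, so the bronze is put into tension and the invar into compression, with equal and opposite forces P (no external load).
Equating the net (thermal + elastic) strains gives |α₁ − α₂|·ΔT = P·[1/(A₁E₁) + 1/(A₂E₂)].
|α₁ − α₂|·ΔT = 16×10⁻⁶ × 101 = 0.001616.
1/(A₁E₁) + 1/(A₂E₂) = 1/(2325×105×10³) + 1/(575×146×10³) = 1.601×10⁻⁸ N⁻¹.
So P = 0.001616 / 1.601×10⁻⁸ = 100.9 kN.
σ_{bronze} = P/A₁ = 100900/2325 = 43.42 MPa, tensile.

σ ≈ 43.4 MPa (tensile)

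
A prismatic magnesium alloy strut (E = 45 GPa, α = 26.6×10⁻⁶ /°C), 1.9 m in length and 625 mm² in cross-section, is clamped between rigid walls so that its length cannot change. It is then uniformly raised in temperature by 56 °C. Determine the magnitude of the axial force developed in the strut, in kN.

P ≈ 41.9 kN (compressive)

With zero net strain, σ = E·αΔT = 45 GPa × 26.6×10⁻⁶ × 56 = 67.03 MPa.
Then P = σA = 67.03 × 625 mm² = 41.9 kN, compressive.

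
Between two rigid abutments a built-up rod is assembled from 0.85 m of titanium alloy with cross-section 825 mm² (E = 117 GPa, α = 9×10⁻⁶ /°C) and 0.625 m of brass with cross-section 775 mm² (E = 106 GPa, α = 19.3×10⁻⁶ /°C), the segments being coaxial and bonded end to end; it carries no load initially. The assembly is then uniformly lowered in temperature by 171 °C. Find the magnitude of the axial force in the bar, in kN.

With the walls removed the bar would change length by δ_free = Σ αᵢΔT Lᵢ = 9×10⁻⁶×171×850 + 19.3×10⁻⁶×171×625 = 3.371 mm.
Since the ends are fixed, an axial force P builds up, equal in every segment, with P · Σ Lᵢ/(AᵢEᵢ) = δ_free.
Σ Lᵢ/(AᵢEᵢ) = 850/(825×117×10³) + 625/(775×106×10³) = 1.641×10⁻⁵ mm/N.
So P = 3.371 / 1.641×10⁻⁵ = 205.4 kN, tensile.

P ≈ 205 kN (tensile)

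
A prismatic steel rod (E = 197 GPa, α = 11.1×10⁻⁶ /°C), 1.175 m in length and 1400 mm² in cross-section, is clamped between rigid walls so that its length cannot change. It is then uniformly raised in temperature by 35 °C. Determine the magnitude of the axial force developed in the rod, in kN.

Full restraint means ε = 0, so the stress is σ = EαΔT = 197×10³ × 11.1×10⁻⁶ × 35 = 76.53 MPa.
Then P = σA = 76.53 × 1400 mm² = 107.1 kN, compressive.

P ≈ 107 kN (compressive)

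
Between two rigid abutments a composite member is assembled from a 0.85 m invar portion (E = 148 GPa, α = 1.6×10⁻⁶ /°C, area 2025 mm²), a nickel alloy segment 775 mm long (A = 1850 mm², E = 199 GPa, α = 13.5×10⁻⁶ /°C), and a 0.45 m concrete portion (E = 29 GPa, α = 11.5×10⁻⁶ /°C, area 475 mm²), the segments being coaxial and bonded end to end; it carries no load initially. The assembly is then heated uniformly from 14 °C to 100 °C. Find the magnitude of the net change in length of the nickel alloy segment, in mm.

|ΔL| ≈ 0.818 mm

If the supports were absent, the total length change would be Σ αᵢΔT Lᵢ = 1.6×10⁻⁶×86×850 + 13.5×10⁻⁶×86×775 + 11.5×10⁻⁶×86×450 = 1.462 mm.
The rigid supports impose zero overall length change; the single axial force P common to all segments must satisfy P Σ Lᵢ/(AᵢEᵢ) = δ_free.
Σ Lᵢ/(AᵢEᵢ) = 850/(2025×148×10³) + 775/(1850×199×10³) + 450/(475×29×10³) = 3.761×10⁻⁵ mm/N.
So P = 1.462 / 3.761×10⁻⁵ = 38.87 kN, compressive.
For the nickel alloy segment, free thermal change = 13.5×10⁻⁶×86×775 = 0.8998 mm and elastic change from P = 38870×775/(1850×199×10³) = 0.08182 mm; these oppose, so the net change is 0.818 mm (segment lengthens).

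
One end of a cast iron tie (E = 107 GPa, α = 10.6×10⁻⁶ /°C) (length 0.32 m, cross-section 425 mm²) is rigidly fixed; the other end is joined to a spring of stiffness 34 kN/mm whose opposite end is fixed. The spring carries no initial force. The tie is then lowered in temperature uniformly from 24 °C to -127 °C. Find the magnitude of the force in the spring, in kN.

Free thermal contraction: δ_free = αΔT L = 10.6×10⁻⁶ × 151 × 320 = 0.5122 mm.
Let P be the tensile force in the spring. The tie extends elastically by PL/(AE) and the spring stretches by P/k; together these equal δ_free.
P [ L/(AE) + 1/k ] = δ_free → P [ 320/(425×107×10³) + 1/(34×10³) ] = 0.5122.
P = 0.5122 / 3.645×10⁻⁵ = 14050 N.

P ≈ 14.1 kN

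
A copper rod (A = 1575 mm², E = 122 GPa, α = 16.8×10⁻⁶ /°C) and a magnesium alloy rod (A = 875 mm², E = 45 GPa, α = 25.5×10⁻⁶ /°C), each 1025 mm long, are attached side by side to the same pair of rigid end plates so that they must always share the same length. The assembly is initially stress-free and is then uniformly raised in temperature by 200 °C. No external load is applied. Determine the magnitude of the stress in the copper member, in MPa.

σ ≈ 36.1 MPa (tensile)

Equilibrium of a rigid end plate with no external load gives equal and opposite internal forces ±P in the two members. Since α_{magnesium alloy} > α_{copper}, heating drives the magnesium alloy into compression and the copper into tension.
Equating the net (thermal + elastic) strains gives |α₁ − α₂|·ΔT = P·[1/(A₁E₁) + 1/(A₂E₂)].
|α₁ − α₂|·ΔT = 8.7×10⁻⁶ × 200 = 0.00174.
1/(A₁E₁) + 1/(A₂E₂) = 1/(1575×122×10³) + 1/(875×45×10³) = 3.06×10⁻⁸ N⁻¹.
P = 0.00174 / 3.06×10⁻⁸ = 56860 N = 56.86 kN.
σ_{copper} = P/A₁ = 56860/1575 = 36.1 MPa, tensile.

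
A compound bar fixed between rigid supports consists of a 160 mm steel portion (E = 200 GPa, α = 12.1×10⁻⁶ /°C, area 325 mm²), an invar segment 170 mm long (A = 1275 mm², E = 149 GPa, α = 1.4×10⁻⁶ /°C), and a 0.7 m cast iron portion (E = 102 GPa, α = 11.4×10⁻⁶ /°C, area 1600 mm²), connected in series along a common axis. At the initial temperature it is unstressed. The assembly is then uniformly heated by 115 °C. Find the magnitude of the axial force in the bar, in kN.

If the supports were absent, the total length change would be Σ αᵢΔT Lᵢ = 12.1×10⁻⁶×115×160 + 1.4×10⁻⁶×115×170 + 11.4×10⁻⁶×115×700 = 1.168 mm.
The rigid supports impose zero overall length change; the single axial force P common to all segments must satisfy P Σ Lᵢ/(AᵢEᵢ) = δ_free.
The series flexibility is Σ Lᵢ/(AᵢEᵢ) = 160/(325×200×10³) + 170/(1275×149×10³) + 700/(1600×102×10³) = 7.646×10⁻⁶ mm/N.
P = 1.168 / 7.646×10⁻⁶ = 152700 N = 152.7 kN, compressive.

P ≈ 153 kN (compressive)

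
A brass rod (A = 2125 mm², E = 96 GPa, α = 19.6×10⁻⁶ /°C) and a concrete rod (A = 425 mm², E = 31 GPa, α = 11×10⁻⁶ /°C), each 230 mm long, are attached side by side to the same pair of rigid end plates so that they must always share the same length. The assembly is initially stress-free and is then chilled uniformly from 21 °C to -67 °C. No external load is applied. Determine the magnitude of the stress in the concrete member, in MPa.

σ ≈ 22 MPa (compressive)

Both members must finish at the same length. With the larger α, the brass tends to over-contract; the plates restrain it, putting the brass in tension and the concrete in compression. With no external load the two internal forces are equal and opposite, magnitude P.
Compatibility of the two members (thermal + elastic change equal): (α₁ − α₂)ΔT = P·[1/(A₁E₁) + 1/(A₂E₂)].
|α₁ − α₂|·ΔT = 8.6×10⁻⁶ × 88 = 0.0007568.
1/(A₁E₁) + 1/(A₂E₂) = 1/(2125×96×10³) + 1/(425×31×10³) = 8.08×10⁻⁸ N⁻¹.
So P = 0.0007568 / 8.08×10⁻⁸ = 9.366 kN.
σ_{concrete} = P/A₂ = 9366/425 = 22.04 MPa, compressive.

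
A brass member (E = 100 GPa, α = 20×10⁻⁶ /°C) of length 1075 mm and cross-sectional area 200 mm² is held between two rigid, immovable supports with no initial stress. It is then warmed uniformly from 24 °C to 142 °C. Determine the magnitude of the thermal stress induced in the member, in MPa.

Because both ends are immovable the net strain is zero, and the suppressed thermal strain is αΔT = 20×10⁻⁶ × 118 = 2360×10⁻⁶.
σ = EαΔT = 100×10³ × 20×10⁻⁶ × 118 = 236 MPa (compressive; the member is trying to expand).

σ ≈ 236 MPa (compressive)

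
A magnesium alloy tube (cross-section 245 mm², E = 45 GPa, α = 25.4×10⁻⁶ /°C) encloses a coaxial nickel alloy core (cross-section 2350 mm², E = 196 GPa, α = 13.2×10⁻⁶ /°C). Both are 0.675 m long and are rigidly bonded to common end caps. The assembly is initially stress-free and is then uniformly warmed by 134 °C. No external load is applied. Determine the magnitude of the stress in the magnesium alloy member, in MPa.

Equilibrium of a rigid end plate with no external load gives equal and opposite internal forces ±P in the two members. Since α_{magnesium alloy} > α_{nickel alloy}, heating drives the magnesium alloy into compression and the nickel alloy into tension.
Compatibility of the two members (thermal + elastic change equal): (α₁ − α₂)ΔT = P·[1/(A₁E₁) + 1/(A₂E₂)].
|α₁ − α₂|·ΔT = 12.2×10⁻⁶ × 134 = 0.001635.
1/(A₁E₁) + 1/(A₂E₂) = 1/(245×45×10³) + 1/(2350×196×10³) = 9.287×10⁻⁸ N⁻¹.
So P = 0.001635 / 9.287×10⁻⁸ = 17.6 kN.
σ_{magnesium alloy} = P/A₁ = 17600/245 = 71.85 MPa, compressive.

σ ≈ 71.8 MPa (compressive)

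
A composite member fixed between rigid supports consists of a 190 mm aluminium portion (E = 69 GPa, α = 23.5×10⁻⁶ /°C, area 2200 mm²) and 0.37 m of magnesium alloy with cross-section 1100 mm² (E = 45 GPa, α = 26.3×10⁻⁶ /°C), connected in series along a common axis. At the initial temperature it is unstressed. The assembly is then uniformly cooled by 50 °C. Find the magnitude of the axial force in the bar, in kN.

If the supports were absent, the total length change would be Σ αᵢΔT Lᵢ = 23.5×10⁻⁶×50×190 + 26.3×10⁻⁶×50×370 = 0.7098 mm.
Since the ends are fixed, an axial force P builds up, equal in every segment, with P · Σ Lᵢ/(AᵢEᵢ) = δ_free.
Σ Lᵢ/(AᵢEᵢ) = 190/(2200×69×10³) + 370/(1100×45×10³) = 8.726×10⁻⁶ mm/N.
P = 0.7098 / 8.726×10⁻⁶ = 81340 N = 81.34 kN, tensile.

P ≈ 81.3 kN (tensile)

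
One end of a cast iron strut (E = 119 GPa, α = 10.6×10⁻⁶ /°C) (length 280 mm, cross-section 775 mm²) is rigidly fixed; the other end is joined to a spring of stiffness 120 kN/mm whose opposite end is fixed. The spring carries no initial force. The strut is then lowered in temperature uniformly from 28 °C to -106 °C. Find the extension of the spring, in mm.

δ ≈ 0.292 mm

The unrestrained thermal change is αΔT L = 10.6×10⁻⁶ × 134 × 280 = 0.3977 mm.
With a force P in the spring, the elastic change of the strut is PL/(AE) and that of the spring is P/k; compatibility requires their sum to equal δ_free.
So P = δ_free / [L/(AE) + 1/k] = 0.3977 / [ 280/(775×119×10³) + 1/(120×10³) ].
P = 0.3977 / 1.137×10⁻⁵ = 34980 N.
Spring extension = P/k = 34980/(120×10³) = 0.2915 mm.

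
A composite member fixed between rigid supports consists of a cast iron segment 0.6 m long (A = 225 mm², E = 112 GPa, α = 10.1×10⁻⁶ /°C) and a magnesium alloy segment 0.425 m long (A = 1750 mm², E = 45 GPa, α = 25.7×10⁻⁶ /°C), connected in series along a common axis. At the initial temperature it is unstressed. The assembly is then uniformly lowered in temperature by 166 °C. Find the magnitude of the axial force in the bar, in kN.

With the walls removed the bar would change length by δ_free = Σ αᵢΔT Lᵢ = 10.1×10⁻⁶×166×600 + 25.7×10⁻⁶×166×425 = 2.819 mm.
The rigid supports impose zero overall length change; the single axial force P common to all segments must satisfy P Σ Lᵢ/(AᵢEᵢ) = δ_free.
The series flexibility is Σ Lᵢ/(AᵢEᵢ) = 600/(225×112×10³) + 425/(1750×45×10³) = 2.921×10⁻⁵ mm/N.
So P = 2.819 / 2.921×10⁻⁵ = 96.52 kN, tensile.

P ≈ 96.5 kN (tensile)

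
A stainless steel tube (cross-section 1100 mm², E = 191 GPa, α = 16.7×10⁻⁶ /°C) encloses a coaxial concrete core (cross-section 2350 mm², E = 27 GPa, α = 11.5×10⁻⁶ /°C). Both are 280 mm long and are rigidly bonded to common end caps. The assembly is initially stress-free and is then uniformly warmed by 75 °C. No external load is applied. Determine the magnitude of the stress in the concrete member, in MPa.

Equilibrium of a rigid end plate with no external load gives equal and opposite internal forces ±P in the two members. Since α_{stainless steel} > α_{concrete}, heating drives the stainless steel into compression and the concrete into tension.
Compatibility of the two members (thermal + elastic change equal): (α₁ − α₂)ΔT = P·[1/(A₁E₁) + 1/(A₂E₂)].
|α₁ − α₂|·ΔT = 5.2×10⁻⁶ × 75 = 0.00039.
1/(A₁E₁) + 1/(A₂E₂) = 1/(1100×191×10³) + 1/(2350×27×10³) = 2.052×10⁻⁸ N⁻¹.
P = 0.00039 / 2.052×10⁻⁸ = 19010 N = 19.01 kN.
σ_{concrete} = P/A₂ = 19010/2350 = 8.088 MPa, tensile.

σ ≈ 8.09 MPa (tensile)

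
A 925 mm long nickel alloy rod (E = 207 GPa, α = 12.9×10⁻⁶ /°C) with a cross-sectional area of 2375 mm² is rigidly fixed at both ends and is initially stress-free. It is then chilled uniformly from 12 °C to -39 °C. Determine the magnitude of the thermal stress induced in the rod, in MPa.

With length fixed, the mechanical strain must cancel the thermal strain αΔT = 12.9×10⁻⁶ × 51 = 657.9×10⁻⁶.
The stress required to suppress this strain is σ = Eε = 207×10³ × 657.9×10⁻⁶ = 136.2 MPa, tensile since the rod is trying to contract.

σ ≈ 136 MPa (tensile)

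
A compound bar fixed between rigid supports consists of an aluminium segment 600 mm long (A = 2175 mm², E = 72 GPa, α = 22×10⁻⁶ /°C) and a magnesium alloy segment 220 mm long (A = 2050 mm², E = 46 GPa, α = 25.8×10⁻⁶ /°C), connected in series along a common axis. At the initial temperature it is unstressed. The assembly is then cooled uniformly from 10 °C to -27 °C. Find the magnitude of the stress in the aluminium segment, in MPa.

σ ≈ 52.1 MPa (tensile)

Free thermal contraction of the whole bar: Σ αᵢΔT Lᵢ = 22×10⁻⁶×37×600 + 25.8×10⁻⁶×37×220 = 0.6984 mm.
The rigid supports impose zero overall length change; the single axial force P common to all segments must satisfy P Σ Lᵢ/(AᵢEᵢ) = δ_free.
Σ Lᵢ/(AᵢEᵢ) = 600/(2175×72×10³) + 220/(2050×46×10³) = 6.164×10⁻⁶ mm/N.
So P = 0.6984 / 6.164×10⁻⁶ = 113.3 kN, tensile.
σ_{aluminium} = P / A = 113300 / 2175 = 52.09 MPa.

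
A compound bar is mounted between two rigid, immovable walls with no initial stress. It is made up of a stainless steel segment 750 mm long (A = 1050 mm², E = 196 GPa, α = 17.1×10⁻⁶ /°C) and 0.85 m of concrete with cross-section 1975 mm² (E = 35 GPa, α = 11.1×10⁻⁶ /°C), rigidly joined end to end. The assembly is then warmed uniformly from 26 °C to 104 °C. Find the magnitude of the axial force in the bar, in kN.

If the supports were absent, the total length change would be Σ αᵢΔT Lᵢ = 17.1×10⁻⁶×78×750 + 11.1×10⁻⁶×78×850 = 1.736 mm.
The walls prevent any net length change, so an axial force P (same in every segment) develops. Compatibility: P · Σ Lᵢ/(AᵢEᵢ) = δ_free.
The series flexibility is Σ Lᵢ/(AᵢEᵢ) = 750/(1050×196×10³) + 850/(1975×35×10³) = 1.594×10⁻⁵ mm/N.
Hence P = δ_free / Σ(L/AE) = 1.736/1.594×10⁻⁵ = 108.9 kN (compressive).

P ≈ 109 kN (compressive)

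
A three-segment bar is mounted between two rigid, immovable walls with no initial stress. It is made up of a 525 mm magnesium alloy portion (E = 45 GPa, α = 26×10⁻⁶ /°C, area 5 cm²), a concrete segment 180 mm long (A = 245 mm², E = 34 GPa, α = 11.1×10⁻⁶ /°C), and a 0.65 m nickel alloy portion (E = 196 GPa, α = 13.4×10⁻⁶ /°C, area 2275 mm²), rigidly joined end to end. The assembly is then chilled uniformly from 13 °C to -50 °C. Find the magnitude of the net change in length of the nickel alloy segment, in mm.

With the walls removed the bar would change length by δ_free = Σ αᵢΔT Lᵢ = 26×10⁻⁶×63×525 + 11.1×10⁻⁶×63×180 + 13.4×10⁻⁶×63×650 = 1.535 mm.
Since the ends are fixed, an axial force P builds up, equal in every segment, with P · Σ Lᵢ/(AᵢEᵢ) = δ_free.
The series flexibility is Σ Lᵢ/(AᵢEᵢ) = 525/(500×45×10³) + 180/(245×34×10³) + 650/(2275×196×10³) = 4.64×10⁻⁵ mm/N.
Hence P = δ_free / Σ(L/AE) = 1.535/4.64×10⁻⁵ = 33.07 kN (tensile).
For the nickel alloy segment, free thermal change = 13.4×10⁻⁶×63×650 = 0.5487 mm and elastic change from P = 33070×650/(2275×196×10³) = 0.04821 mm; these oppose, so the net change is 0.501 mm (segment shortens).

|ΔL| ≈ 0.501 mm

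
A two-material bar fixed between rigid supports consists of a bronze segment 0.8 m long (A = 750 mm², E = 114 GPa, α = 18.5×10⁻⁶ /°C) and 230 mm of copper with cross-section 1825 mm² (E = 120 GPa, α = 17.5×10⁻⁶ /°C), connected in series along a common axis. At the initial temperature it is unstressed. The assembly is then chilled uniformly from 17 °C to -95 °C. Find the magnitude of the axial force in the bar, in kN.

With the walls removed the bar would change length by δ_free = Σ αᵢΔT Lᵢ = 18.5×10⁻⁶×112×800 + 17.5×10⁻⁶×112×230 = 2.108 mm.
The rigid supports impose zero overall length change; the single axial force P common to all segments must satisfy P Σ Lᵢ/(AᵢEᵢ) = δ_free.
The series flexibility is Σ Lᵢ/(AᵢEᵢ) = 800/(750×114×10³) + 230/(1825×120×10³) = 1.041×10⁻⁵ mm/N.
P = 2.108 / 1.041×10⁻⁵ = 202600 N = 202.6 kN, tensile.

P ≈ 203 kN (tensile)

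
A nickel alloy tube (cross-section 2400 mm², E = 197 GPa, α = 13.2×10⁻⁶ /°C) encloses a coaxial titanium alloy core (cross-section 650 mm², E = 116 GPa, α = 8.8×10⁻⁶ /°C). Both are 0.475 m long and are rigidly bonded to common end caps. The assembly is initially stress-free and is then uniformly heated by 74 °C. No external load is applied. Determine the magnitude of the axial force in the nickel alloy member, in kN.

Both members must finish at the same length. With the larger α, the nickel alloy tends to over-expand; the plates restrain it, putting the nickel alloy in compression and the titanium alloy in tension. With no external load the two internal forces are equal and opposite, magnitude P.
Equating the net (thermal + elastic) strains gives |α₁ − α₂|·ΔT = P·[1/(A₁E₁) + 1/(A₂E₂)].
|α₁ − α₂|·ΔT = 4.4×10⁻⁶ × 74 = 0.0003256.
1/(A₁E₁) + 1/(A₂E₂) = 1/(2400×197×10³) + 1/(650×116×10³) = 1.538×10⁻⁸ N⁻¹.
P = 0.0003256 / 1.538×10⁻⁸ = 21170 N = 21.17 kN.

P ≈ 21.2 kN (compressive in the nickel alloy)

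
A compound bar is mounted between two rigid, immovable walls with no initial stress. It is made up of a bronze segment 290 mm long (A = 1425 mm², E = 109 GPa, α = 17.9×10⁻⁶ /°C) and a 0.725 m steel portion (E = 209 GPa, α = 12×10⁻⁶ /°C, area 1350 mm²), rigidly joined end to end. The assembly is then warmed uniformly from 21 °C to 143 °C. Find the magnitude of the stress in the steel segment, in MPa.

σ ≈ 283 MPa (compressive)

If the supports were absent, the total length change would be Σ αᵢΔT Lᵢ = 17.9×10⁻⁶×122×290 + 12×10⁻⁶×122×725 = 1.695 mm.
The walls prevent any net length change, so an axial force P (same in every segment) develops. Compatibility: P · Σ Lᵢ/(AᵢEᵢ) = δ_free.
The series flexibility is Σ Lᵢ/(AᵢEᵢ) = 290/(1425×109×10³) + 725/(1350×209×10³) = 4.437×10⁻⁶ mm/N.
Hence P = δ_free / Σ(L/AE) = 1.695/4.437×10⁻⁶ = 382 kN (compressive).
σ_{steel} = P / A = 382000 / 1350 = 282.9 MPa.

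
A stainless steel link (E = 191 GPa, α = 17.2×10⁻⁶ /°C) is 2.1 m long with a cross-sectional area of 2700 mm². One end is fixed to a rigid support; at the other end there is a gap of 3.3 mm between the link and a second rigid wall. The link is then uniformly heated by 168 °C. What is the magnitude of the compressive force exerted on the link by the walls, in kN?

P ≈ 680 kN

Unrestrained expansion: δ_free = αΔT L = 17.2×10⁻⁶ × 168 × 2100 = 6.068 mm.
The gap closes (δ_free > 3.3 mm) and the wall then resists a further 6.068 − 3.3 = 2.768 mm of expansion.
That suppressed elongation corresponds to σ = E·Δ/L = 191×10³ × 2.768/2100 = 251.8 MPa.
Force on the wall = σA = 251.8 × 2700 mm² = 679.8 kN.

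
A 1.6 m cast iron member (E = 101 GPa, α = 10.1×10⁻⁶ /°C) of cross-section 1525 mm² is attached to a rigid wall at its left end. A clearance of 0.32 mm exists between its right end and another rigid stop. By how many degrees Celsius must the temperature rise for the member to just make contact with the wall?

ΔT ≈ 19.8 °C

Contact occurs when the free expansion equals the gap: αΔT L = 0.32 mm.
So ΔT = g/(αL) = 0.32/(10.1×10⁻⁶ × 1600) = 19.8 °C.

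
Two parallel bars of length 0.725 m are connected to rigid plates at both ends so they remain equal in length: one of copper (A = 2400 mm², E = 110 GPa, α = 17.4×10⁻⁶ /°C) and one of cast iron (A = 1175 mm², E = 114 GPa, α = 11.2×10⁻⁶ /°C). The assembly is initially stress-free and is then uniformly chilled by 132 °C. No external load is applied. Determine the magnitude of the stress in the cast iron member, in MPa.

σ ≈ 61.9 MPa (compressive)

The copper has the larger α, so on cooling it would change length more than the cast iron if both were free. The rigid plates force a common final length, so the copper is put into tension and the cast iron into compression, with equal and opposite forces P (no external load).
Compatibility of the two members (thermal + elastic change equal): (α₁ − α₂)ΔT = P·[1/(A₁E₁) + 1/(A₂E₂)].
|α₁ − α₂|·ΔT = 6.2×10⁻⁶ × 132 = 0.0008184.
1/(A₁E₁) + 1/(A₂E₂) = 1/(2400×110×10³) + 1/(1175×114×10³) = 1.125×10⁻⁸ N⁻¹.
P = 0.0008184 / 1.125×10⁻⁸ = 72730 N = 72.73 kN.
σ_{cast iron} = P/A₂ = 72730/1175 = 61.89 MPa, compressive.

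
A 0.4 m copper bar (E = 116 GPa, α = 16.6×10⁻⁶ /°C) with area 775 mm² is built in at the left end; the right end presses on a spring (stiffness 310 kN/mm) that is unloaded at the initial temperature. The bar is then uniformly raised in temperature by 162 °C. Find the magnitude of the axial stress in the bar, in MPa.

σ ≈ 181 MPa (compressive)

The unrestrained thermal change is αΔT L = 16.6×10⁻⁶ × 162 × 400 = 1.076 mm.
With a force P in the spring, the elastic change of the bar is PL/(AE) and that of the spring is P/k; compatibility requires their sum to equal δ_free.
So P = δ_free / [L/(AE) + 1/k] = 1.076 / [ 400/(775×116×10³) + 1/(310×10³) ].
P = 1.076 / 7.675×10⁻⁶ = 140200 N.
σ = P/A = 140200/775 = 180.8 MPa.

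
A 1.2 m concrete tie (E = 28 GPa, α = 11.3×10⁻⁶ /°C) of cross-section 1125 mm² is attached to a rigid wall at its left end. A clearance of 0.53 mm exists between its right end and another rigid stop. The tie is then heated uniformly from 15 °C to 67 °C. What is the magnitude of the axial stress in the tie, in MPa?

If the wall were absent the tie would grow by αΔT L = 11.3×10⁻⁶ × 52 × 1200 = 0.7051 mm.
After closing the 0.53 mm clearance, 0.7051 − 0.53 = 0.1751 mm of expansion remains to be suppressed by the wall.
So σ = E(δ_free − g)/L = 28×10³ × 0.1751/1200 = 4.086 MPa.

σ ≈ 4.09 MPa (compressive)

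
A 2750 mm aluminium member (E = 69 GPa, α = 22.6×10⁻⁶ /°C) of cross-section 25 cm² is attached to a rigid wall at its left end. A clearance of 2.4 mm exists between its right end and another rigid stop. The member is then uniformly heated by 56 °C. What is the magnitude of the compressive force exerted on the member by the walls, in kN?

P ≈ 67.8 kN

Free thermal elongation = αΔT L = 22.6×10⁻⁶ × 56 × 2750 = 3.48 mm.
This exceeds the 2.4 mm gap, so the wall pushes back. The portion of expansion that must be recovered elastically is δ_free − gap = 3.48 − 2.4 = 1.08 mm.
That suppressed elongation corresponds to σ = E·Δ/L = 69×10³ × 1.08/2750 = 27.11 MPa.
Force on the wall = σA = 27.11 × 2500 mm² = 67.77 kN.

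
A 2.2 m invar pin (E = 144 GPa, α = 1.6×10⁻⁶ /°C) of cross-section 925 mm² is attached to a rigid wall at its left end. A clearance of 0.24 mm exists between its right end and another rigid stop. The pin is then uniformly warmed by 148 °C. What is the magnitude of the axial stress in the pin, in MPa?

σ ≈ 18.4 MPa (compressive)

Free thermal elongation = αΔT L = 1.6×10⁻⁶ × 148 × 2200 = 0.521 mm.
This exceeds the 0.24 mm gap, so the wall pushes back. The portion of expansion that must be recovered elastically is δ_free − gap = 0.521 − 0.24 = 0.281 mm.
So σ = E(δ_free − g)/L = 144×10³ × 0.281/2200 = 18.39 MPa.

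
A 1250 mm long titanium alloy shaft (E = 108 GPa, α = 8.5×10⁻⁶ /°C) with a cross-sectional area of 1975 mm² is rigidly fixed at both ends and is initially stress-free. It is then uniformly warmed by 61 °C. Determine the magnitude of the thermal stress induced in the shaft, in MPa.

σ ≈ 56 MPa (compressive)

Because both ends are immovable the net strain is zero, and the suppressed thermal strain is αΔT = 8.5×10⁻⁶ × 61 = 518.5×10⁻⁶.
σ = EαΔT = 108×10³ × 8.5×10⁻⁶ × 61 = 56 MPa (compressive; the shaft is trying to expand).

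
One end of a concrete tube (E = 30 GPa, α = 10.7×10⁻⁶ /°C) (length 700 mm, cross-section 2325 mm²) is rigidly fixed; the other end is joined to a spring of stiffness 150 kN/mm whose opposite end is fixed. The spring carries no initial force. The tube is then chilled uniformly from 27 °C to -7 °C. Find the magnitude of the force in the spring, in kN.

P ≈ 15.2 kN

If the spring were absent the tube would shorten by αΔT L = 10.7×10⁻⁶ × 34 × 700 = 0.2547 mm.
With a force P in the spring, the elastic change of the tube is PL/(AE) and that of the spring is P/k; compatibility requires their sum to equal δ_free.
So P = δ_free / [L/(AE) + 1/k] = 0.2547 / [ 700/(2325×30×10³) + 1/(150×10³) ].
P = 0.2547 / 1.67×10⁻⁵ = 15250 N.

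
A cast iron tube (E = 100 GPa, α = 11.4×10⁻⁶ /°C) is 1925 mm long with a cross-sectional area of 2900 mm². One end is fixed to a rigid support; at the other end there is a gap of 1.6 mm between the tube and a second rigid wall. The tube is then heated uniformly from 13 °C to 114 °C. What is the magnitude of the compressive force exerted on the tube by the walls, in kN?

Free thermal elongation = αΔT L = 11.4×10⁻⁶ × 101 × 1925 = 2.216 mm.
After closing the 1.6 mm clearance, 2.216 − 1.6 = 0.6164 mm of expansion remains to be suppressed by the wall.
That suppressed elongation corresponds to σ = E·Δ/L = 100×10³ × 0.6164/1925 = 32.02 MPa.
P = σA = 32.02 × 2900 = 92.87 kN.

P ≈ 92.9 kN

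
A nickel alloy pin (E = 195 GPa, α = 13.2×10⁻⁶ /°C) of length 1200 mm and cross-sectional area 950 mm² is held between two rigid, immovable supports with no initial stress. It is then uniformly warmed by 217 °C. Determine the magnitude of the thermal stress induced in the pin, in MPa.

With length fixed, the mechanical strain must cancel the thermal strain αΔT = 13.2×10⁻⁶ × 217 = 2864.4×10⁻⁶.
Hence σ = E·αΔT = 195×10³ × 2864.4×10⁻⁶ = 558.6 MPa, compressive.

σ ≈ 559 MPa (compressive)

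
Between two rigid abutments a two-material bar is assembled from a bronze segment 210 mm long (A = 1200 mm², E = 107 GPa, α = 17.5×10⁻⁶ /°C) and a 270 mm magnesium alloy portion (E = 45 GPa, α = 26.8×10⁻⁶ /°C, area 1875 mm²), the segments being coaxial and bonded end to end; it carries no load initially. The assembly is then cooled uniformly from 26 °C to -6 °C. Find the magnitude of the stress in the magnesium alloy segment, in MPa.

σ ≈ 38.5 MPa (tensile)

Free thermal contraction of the whole bar: Σ αᵢΔT Lᵢ = 17.5×10⁻⁶×32×210 + 26.8×10⁻⁶×32×270 = 0.3492 mm.
Since the ends are fixed, an axial force P builds up, equal in every segment, with P · Σ Lᵢ/(AᵢEᵢ) = δ_free.
Σ Lᵢ/(AᵢEᵢ) = 210/(1200×107×10³) + 270/(1875×45×10³) = 4.836×10⁻⁶ mm/N.
Hence P = δ_free / Σ(L/AE) = 0.3492/4.836×10⁻⁶ = 72.21 kN (tensile).
σ_{magnesium alloy} = P / A = 72210 / 1875 = 38.51 MPa.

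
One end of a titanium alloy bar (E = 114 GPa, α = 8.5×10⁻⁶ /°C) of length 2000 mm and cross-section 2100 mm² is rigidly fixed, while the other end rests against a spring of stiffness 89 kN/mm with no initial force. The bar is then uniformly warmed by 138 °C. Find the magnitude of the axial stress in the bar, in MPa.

σ ≈ 57 MPa (compressive)

If the spring were absent the bar would lengthen by αΔT L = 8.5×10⁻⁶ × 138 × 2000 = 2.346 mm.
Let P be the compressive force at the spring. The bar shortens elastically by PL/(AE) and the spring compresses by P/k; together these equal δ_free.
P [ L/(AE) + 1/k ] = δ_free → P [ 2000/(2100×114×10³) + 1/(89×10³) ] = 2.346.
P = 2.346 / 1.959×10⁻⁵ = 119800 N.
σ = P/A = 119800/2100 = 57.03 MPa.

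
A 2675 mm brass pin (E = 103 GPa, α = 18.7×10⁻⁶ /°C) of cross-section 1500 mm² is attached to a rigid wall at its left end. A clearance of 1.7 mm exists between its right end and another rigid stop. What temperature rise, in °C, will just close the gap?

The gap closes when αΔT L = 1.7 mm, since the pin is still unstressed at that instant.
So ΔT = g/(αL) = 1.7/(18.7×10⁻⁶ × 2675) = 33.98 °C.

ΔT ≈ 34 °C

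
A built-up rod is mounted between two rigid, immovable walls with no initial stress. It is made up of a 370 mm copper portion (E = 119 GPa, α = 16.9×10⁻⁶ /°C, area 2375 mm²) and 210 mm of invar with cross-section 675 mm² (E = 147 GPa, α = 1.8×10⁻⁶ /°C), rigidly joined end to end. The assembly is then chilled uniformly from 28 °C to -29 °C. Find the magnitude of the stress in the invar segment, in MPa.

σ ≈ 163 MPa (tensile)

With the walls removed the bar would change length by δ_free = Σ αᵢΔT Lᵢ = 16.9×10⁻⁶×57×370 + 1.8×10⁻⁶×57×210 = 0.378 mm.
The rigid supports impose zero overall length change; the single axial force P common to all segments must satisfy P Σ Lᵢ/(AᵢEᵢ) = δ_free.
The series flexibility is Σ Lᵢ/(AᵢEᵢ) = 370/(2375×119×10³) + 210/(675×147×10³) = 3.426×10⁻⁶ mm/N.
So P = 0.378 / 3.426×10⁻⁶ = 110.3 kN, tensile.
σ_{invar} = P / A = 110300 / 675 = 163.5 MPa.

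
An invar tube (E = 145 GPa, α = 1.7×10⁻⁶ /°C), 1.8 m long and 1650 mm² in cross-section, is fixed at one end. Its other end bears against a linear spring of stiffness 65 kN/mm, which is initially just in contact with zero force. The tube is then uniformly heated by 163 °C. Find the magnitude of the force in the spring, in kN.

P ≈ 21.8 kN

The unrestrained thermal change is αΔT L = 1.7×10⁻⁶ × 163 × 1800 = 0.4988 mm.
With a force P in the spring, the elastic change of the tube is PL/(AE) and that of the spring is P/k; compatibility requires their sum to equal δ_free.
So P = δ_free / [L/(AE) + 1/k] = 0.4988 / [ 1800/(1650×145×10³) + 1/(65×10³) ].
P = 0.4988 / 2.291×10⁻⁵ = 21770 N.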